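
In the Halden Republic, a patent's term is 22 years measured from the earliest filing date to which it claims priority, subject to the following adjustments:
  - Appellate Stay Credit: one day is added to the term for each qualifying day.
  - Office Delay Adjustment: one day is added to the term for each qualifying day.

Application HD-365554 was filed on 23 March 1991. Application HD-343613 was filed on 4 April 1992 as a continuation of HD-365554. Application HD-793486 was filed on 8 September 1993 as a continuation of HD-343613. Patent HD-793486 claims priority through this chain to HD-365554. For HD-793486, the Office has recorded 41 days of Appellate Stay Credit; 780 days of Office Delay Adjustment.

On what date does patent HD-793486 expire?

2015-06-22

Earliest priority filing: 23 March 1991.
Base term: 23 March 1991 + 22 years → 23 March 2013.
Appellate Stay Credit: +41 days → 3 May 2013.
Office Delay Adjustment: +780 days → 22 June 2015.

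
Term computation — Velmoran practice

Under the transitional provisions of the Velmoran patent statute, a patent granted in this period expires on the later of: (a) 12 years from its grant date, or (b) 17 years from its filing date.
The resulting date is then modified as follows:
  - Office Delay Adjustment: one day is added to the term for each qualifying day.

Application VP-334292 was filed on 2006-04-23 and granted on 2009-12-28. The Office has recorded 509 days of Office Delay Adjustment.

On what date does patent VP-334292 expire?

2024-09-13

(a) grant + 12 years → 28 December 2021.
(b) filing + 17 years → 23 April 2023.
Later of the two: 23 April 2023.
Office Delay Adjustment: +509 days → 13 September 2024.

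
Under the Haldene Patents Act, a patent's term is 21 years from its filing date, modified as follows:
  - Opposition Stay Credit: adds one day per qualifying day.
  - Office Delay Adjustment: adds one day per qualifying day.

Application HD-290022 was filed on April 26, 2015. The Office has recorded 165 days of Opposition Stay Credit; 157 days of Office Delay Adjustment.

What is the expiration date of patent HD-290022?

Base term: filing date + 21 years → 26 April 2036.
Opposition Stay Credit: +165 days → 8 October 2036.
Office Delay Adjustment: +157 days → 14 March 2037.

March 14, 2037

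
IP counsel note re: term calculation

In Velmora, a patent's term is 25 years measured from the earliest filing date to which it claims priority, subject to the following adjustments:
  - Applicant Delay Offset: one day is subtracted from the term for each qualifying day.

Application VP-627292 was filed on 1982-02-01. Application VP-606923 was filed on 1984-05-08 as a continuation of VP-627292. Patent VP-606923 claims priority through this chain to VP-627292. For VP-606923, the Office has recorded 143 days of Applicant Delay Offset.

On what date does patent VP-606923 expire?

2006-09-11

Earliest priority filing: 1 February 1982.
Base term: 1 February 1982 + 25 years → 1 February 2007.
Applicant Delay Offset: −143 days → 11 September 2006.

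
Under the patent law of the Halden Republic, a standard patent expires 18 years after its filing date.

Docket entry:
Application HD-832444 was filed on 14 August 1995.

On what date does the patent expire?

Filing date + 18 years → 14 August 2013.

August 14, 2013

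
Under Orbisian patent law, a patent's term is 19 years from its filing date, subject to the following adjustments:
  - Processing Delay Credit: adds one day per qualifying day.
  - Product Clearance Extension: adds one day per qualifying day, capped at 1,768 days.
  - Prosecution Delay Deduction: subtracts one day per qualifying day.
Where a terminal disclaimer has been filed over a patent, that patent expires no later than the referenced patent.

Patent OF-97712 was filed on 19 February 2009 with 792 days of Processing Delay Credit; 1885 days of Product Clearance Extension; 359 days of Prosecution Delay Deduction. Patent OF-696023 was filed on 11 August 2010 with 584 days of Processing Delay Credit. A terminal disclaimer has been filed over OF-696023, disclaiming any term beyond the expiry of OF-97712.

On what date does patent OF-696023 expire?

Natural term of OF-696023:
  Base: filing + 19 years → 11 August 2029.
  Processing Delay Credit: +584 days → 18 March 2031.
Expiry of referenced patent OF-97712:
  Base: filing + 19 years → 19 February 2028.
  Processing Delay Credit: +792 days → 21 April 2030.
  Product Clearance Extension: 1885 days claimed exceeds the 1768-day cap, so +1768 days → 22 February 2035.
  Prosecution Delay Deduction: −359 days → 28 February 2034.
Terminal disclaimer: OF-696023 expires on the earlier of 18 March 2031 and 28 February 2034.

March 18, 2031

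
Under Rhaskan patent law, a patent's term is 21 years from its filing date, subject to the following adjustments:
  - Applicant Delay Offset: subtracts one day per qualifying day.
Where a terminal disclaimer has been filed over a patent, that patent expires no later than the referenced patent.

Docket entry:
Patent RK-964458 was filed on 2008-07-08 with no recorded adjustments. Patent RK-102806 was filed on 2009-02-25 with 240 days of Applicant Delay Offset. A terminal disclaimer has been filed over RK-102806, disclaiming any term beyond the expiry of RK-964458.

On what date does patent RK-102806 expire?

2029-06-30

Natural term of RK-102806:
  Base: filing + 21 years → 25 February 2030.
  Applicant Delay Offset: −240 days → 30 June 2029.
Expiry of referenced patent RK-964458:
  Base: filing + 21 years → 8 July 2029.
Terminal disclaimer: RK-102806 expires on the earlier of 30 June 2029 and 8 July 2029.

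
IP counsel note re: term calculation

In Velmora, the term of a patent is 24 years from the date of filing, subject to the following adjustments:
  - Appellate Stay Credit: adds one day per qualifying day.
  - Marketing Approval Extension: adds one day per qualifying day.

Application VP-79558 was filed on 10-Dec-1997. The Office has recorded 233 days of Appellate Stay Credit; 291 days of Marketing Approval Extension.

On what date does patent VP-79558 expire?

Base term: filing date + 24 years → 10 December 2021.
Appellate Stay Credit: +233 days → 31 July 2022.
Marketing Approval Extension: +291 days → 18 May 2023.

May 18, 2023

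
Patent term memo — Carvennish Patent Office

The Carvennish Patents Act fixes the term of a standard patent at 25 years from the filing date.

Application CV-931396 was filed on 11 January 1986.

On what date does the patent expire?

Filing date + 25 years → 11 January 2011.

2011-01-11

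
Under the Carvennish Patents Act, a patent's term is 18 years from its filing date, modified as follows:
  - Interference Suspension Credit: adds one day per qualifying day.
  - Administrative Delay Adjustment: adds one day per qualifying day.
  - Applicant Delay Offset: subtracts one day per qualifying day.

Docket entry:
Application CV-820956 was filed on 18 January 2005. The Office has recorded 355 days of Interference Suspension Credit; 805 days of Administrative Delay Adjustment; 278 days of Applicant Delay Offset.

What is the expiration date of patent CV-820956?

Base term: filing date + 18 years → 18 January 2023.
Interference Suspension Credit: +355 days → 8 January 2024.
Administrative Delay Adjustment: +805 days → 23 March 2026.
Applicant Delay Offset: −278 days → 18 June 2025.

2025-06-18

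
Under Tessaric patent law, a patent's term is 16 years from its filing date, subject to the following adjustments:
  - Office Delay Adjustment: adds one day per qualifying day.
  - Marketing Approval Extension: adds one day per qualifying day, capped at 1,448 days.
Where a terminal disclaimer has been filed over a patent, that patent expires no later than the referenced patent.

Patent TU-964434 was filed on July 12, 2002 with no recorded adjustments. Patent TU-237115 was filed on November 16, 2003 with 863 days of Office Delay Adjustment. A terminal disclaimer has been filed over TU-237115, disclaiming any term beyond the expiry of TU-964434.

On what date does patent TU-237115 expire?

July 12, 2018

Natural term of TU-237115:
  Base: filing + 16 years → 16 November 2019.
  Office Delay Adjustment: +863 days → 28 March 2022.
Expiry of referenced patent TU-964434:
  Base: filing + 16 years → 12 July 2018.
Terminal disclaimer: TU-237115 expires on the earlier of 28 March 2022 and 12 July 2018.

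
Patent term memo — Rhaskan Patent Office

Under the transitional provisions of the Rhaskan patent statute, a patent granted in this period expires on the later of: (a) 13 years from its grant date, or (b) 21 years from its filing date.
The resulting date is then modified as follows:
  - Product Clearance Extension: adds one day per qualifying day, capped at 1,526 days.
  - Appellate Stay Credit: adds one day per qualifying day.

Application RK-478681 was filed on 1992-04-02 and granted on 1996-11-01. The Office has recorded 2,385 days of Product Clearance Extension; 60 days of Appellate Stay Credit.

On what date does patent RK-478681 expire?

2017-08-05

(a) grant + 13 years → 1 November 2009.
(b) filing + 21 years → 2 April 2013.
Later of the two: 2 April 2013.
Product Clearance Extension: 2385 days claimed exceeds the 1526-day cap, so +1526 days → 6 June 2017.
Appellate Stay Credit: +60 days → 5 August 2017.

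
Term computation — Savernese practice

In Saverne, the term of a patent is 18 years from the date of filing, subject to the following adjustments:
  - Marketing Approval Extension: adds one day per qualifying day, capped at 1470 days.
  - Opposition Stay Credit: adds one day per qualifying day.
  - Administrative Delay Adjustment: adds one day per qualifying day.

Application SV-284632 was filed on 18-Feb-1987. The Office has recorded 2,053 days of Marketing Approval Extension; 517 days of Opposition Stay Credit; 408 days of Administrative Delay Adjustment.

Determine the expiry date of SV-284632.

2011-09-10

Base term: filing date + 18 years → 18 February 2005.
Marketing Approval Extension: 2053 days claimed exceeds the 1470-day cap, so +1470 days → 27 February 2009.
Opposition Stay Credit: +517 days → 29 July 2010.
Administrative Delay Adjustment: +408 days → 10 September 2011.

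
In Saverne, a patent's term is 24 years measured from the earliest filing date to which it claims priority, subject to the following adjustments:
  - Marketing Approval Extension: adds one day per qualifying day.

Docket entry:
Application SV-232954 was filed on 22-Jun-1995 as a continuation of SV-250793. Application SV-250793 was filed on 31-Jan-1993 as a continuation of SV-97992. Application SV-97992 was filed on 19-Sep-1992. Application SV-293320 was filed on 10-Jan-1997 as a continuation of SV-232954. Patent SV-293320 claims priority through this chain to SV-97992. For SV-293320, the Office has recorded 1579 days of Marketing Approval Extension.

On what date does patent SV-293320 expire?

Earliest priority filing: 19 September 1992.
Base term: 19 September 1992 + 24 years → 19 September 2016.
Marketing Approval Extension: +1579 days → 15 January 2021.

January 15, 2021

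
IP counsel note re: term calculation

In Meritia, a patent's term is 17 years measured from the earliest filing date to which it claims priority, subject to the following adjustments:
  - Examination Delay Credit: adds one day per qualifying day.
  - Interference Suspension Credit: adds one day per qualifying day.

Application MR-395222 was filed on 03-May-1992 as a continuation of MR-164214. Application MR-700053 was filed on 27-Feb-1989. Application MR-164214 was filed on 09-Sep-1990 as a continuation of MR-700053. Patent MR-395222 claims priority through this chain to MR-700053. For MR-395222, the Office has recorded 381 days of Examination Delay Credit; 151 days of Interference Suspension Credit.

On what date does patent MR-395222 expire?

2007-08-13

Earliest priority filing: 27 February 1989.
Base term: 27 February 1989 + 17 years → 27 February 2006.
Examination Delay Credit: +381 days → 15 March 2007.
Interference Suspension Credit: +151 days → 13 August 2007.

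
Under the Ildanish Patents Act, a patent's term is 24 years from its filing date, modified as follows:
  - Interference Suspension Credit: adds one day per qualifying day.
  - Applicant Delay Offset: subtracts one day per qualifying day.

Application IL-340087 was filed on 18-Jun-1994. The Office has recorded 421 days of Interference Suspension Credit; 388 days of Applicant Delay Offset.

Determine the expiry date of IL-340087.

Base term: filing date + 24 years → 18 June 2018.
Interference Suspension Credit: +421 days → 13 August 2019.
Applicant Delay Offset: −388 days → 21 July 2018.

2018-07-21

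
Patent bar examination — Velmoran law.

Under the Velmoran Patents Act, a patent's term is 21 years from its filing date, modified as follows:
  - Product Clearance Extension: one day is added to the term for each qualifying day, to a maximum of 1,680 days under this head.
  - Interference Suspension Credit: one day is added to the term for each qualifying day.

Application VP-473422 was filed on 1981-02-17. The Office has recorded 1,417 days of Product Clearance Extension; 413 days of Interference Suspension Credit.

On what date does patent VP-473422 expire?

February 21, 2007

Base term: filing date + 21 years → 17 February 2002.
Product Clearance Extension: 1417 days (within the 1680-day cap) → +1417 days → 4 January 2006.
Interference Suspension Credit: +413 days → 21 February 2007.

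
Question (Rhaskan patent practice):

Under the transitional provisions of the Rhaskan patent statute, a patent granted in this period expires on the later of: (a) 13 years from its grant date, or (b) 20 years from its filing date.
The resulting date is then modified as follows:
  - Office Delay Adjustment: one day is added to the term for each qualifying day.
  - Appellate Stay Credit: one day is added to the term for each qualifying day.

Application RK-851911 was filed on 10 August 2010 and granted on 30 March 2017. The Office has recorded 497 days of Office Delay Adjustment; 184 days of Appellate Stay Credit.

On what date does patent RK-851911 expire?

2032-06-21

(a) grant + 13 years → 30 March 2030.
(b) filing + 20 years → 10 August 2030.
Later of the two: 10 August 2030.
Office Delay Adjustment: +497 days → 20 December 2031.
Appellate Stay Credit: +184 days → 21 June 2032.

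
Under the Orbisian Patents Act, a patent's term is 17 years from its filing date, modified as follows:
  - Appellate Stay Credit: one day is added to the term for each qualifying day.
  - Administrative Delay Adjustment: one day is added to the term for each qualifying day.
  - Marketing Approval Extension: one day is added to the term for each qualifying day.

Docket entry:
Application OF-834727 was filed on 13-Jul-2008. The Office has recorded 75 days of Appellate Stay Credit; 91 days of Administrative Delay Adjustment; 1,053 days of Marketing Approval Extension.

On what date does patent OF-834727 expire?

Base term: filing date + 17 years → 13 July 2025.
Appellate Stay Credit: +75 days → 26 September 2025.
Administrative Delay Adjustment: +91 days → 26 December 2025.
Marketing Approval Extension: +1053 days → 13 November 2028.

November 13, 2028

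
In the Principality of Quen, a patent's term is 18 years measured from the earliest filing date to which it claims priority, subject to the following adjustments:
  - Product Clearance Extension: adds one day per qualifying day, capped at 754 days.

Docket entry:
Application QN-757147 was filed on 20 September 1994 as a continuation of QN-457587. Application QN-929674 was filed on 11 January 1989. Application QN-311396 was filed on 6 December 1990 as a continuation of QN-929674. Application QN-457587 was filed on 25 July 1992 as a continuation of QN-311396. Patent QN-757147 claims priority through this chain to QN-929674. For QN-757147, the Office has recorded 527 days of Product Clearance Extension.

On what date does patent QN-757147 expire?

2008-06-21

Earliest priority filing: 11 January 1989.
Base term: 11 January 1989 + 18 years → 11 January 2007.
Product Clearance Extension: 527 days (within the 754-day cap) → +527 days → 21 June 2008.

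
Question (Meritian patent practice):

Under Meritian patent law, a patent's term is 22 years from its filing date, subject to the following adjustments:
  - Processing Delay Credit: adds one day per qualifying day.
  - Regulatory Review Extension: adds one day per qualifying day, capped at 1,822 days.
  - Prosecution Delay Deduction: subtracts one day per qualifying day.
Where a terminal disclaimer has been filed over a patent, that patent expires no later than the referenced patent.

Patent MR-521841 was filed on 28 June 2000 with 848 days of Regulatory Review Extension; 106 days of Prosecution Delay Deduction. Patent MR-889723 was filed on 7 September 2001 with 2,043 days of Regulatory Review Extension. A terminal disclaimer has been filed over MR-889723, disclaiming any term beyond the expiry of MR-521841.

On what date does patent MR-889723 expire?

Natural term of MR-889723:
  Base: filing + 22 years → 7 September 2023.
  Regulatory Review Extension: 2043 days claimed exceeds the 1822-day cap, so +1822 days → 2 September 2028.
Expiry of referenced patent MR-521841:
  Base: filing + 22 years → 28 June 2022.
  Regulatory Review Extension: 848 days (within the 1822-day cap) → +848 days → 23 October 2024.
  Prosecution Delay Deduction: −106 days → 9 July 2024.
Terminal disclaimer: MR-889723 expires on the earlier of 2 September 2028 and 9 July 2024.

2024-07-09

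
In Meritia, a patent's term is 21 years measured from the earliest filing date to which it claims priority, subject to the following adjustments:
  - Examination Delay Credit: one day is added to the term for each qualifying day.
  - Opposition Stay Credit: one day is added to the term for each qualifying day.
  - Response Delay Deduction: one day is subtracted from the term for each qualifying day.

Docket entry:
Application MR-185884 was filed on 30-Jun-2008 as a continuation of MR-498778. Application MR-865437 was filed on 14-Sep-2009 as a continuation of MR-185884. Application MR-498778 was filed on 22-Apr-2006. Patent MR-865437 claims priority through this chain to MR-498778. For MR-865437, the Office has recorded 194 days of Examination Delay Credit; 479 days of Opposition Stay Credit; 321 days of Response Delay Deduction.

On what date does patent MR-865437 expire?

April 8, 2028

Earliest priority filing: 22 April 2006.
Base term: 22 April 2006 + 21 years → 22 April 2027.
Examination Delay Credit: +194 days → 2 November 2027.
Opposition Stay Credit: +479 days → 23 February 2029.
Response Delay Deduction: −321 days → 8 April 2028.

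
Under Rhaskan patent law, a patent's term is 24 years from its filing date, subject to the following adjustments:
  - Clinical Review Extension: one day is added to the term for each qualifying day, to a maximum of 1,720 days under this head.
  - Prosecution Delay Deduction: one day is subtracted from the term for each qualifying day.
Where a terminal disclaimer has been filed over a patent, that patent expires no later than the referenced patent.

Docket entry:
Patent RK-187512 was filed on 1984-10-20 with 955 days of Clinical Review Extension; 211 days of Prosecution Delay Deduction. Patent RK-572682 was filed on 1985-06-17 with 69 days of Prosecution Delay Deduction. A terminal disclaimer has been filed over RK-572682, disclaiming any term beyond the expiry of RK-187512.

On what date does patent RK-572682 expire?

April 9, 2009

Natural term of RK-572682:
  Base: filing + 24 years → 17 June 2009.
  Prosecution Delay Deduction: −69 days → 9 April 2009.
Expiry of referenced patent RK-187512:
  Base: filing + 24 years → 20 October 2008.
  Clinical Review Extension: 955 days (within the 1720-day cap) → +955 days → 2 June 2011.
  Prosecution Delay Deduction: −211 days → 3 November 2010.
Terminal disclaimer: RK-572682 expires on the earlier of 9 April 2009 and 3 November 2010.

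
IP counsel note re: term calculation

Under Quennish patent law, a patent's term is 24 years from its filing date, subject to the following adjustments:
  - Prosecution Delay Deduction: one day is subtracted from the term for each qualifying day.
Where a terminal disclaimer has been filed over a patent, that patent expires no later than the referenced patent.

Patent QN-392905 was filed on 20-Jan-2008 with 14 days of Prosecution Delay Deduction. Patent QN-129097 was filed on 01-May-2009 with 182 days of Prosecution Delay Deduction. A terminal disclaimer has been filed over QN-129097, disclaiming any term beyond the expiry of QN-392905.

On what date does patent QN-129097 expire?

Natural term of QN-129097:
  Base: filing + 24 years → 1 May 2033.
  Prosecution Delay Deduction: −182 days → 31 October 2032.
Expiry of referenced patent QN-392905:
  Base: filing + 24 years → 20 January 2032.
  Prosecution Delay Deduction: −14 days → 6 January 2032.
Terminal disclaimer: QN-129097 expires on the earlier of 31 October 2032 and 6 January 2032.

January 6, 2032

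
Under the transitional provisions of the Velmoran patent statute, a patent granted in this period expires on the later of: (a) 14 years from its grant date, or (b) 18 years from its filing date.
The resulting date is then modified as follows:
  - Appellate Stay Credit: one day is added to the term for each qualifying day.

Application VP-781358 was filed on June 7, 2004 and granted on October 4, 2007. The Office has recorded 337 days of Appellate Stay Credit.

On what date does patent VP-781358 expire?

May 10, 2023

(a) grant + 14 years → 4 October 2021.
(b) filing + 18 years → 7 June 2022.
Later of the two: 7 June 2022.
Appellate Stay Credit: +337 days → 10 May 2023.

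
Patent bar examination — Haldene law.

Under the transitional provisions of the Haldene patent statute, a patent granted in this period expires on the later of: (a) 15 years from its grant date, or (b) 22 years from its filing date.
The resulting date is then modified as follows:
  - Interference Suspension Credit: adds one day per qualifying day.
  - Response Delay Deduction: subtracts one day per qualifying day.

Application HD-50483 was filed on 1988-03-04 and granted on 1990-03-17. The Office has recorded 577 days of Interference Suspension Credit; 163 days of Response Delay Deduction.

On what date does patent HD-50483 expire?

April 22, 2011

(a) grant + 15 years → 17 March 2005.
(b) filing + 22 years → 4 March 2010.
Later of the two: 4 March 2010.
Interference Suspension Credit: +577 days → 2 October 2011.
Response Delay Deduction: −163 days → 22 April 2011.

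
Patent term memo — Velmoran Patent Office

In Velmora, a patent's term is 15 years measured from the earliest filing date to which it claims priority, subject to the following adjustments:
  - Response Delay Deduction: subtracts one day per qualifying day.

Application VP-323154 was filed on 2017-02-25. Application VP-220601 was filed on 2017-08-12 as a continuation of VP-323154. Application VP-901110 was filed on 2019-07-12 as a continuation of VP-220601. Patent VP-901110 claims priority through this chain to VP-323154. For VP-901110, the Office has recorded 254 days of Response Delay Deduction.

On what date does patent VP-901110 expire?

June 16, 2031

Earliest priority filing: 25 February 2017.
Base term: 25 February 2017 + 15 years → 25 February 2032.
Response Delay Deduction: −254 days → 16 June 2031.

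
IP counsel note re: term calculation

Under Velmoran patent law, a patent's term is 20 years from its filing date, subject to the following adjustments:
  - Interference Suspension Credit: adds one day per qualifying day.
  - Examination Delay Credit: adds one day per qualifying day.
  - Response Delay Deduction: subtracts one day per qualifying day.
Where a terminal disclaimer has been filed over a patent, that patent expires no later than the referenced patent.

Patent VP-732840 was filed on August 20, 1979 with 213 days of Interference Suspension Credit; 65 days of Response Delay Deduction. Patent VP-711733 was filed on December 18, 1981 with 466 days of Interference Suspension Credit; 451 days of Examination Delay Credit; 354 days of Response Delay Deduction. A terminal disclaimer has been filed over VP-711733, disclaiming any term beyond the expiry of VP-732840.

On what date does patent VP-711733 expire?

Natural term of VP-711733:
  Base: filing + 20 years → 18 December 2001.
  Interference Suspension Credit: +466 days → 29 March 2003.
  Examination Delay Credit: +451 days → 22 June 2004.
  Response Delay Deduction: −354 days → 4 July 2003.
Expiry of referenced patent VP-732840:
  Base: filing + 20 years → 20 August 1999.
  Interference Suspension Credit: +213 days → 20 March 2000.
  Response Delay Deduction: −65 days → 15 January 2000.
Terminal disclaimer: VP-711733 expires on the earlier of 4 July 2003 and 15 January 2000.

January 15, 2000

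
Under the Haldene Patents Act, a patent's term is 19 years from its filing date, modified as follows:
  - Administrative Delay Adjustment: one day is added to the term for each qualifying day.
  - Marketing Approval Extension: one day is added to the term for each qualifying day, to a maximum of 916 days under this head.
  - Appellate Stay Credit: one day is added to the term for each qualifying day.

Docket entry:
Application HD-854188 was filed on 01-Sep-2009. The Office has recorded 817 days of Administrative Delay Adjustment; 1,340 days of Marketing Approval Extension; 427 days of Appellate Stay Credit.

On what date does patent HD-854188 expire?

Base term: filing date + 19 years → 1 September 2028.
Administrative Delay Adjustment: +817 days → 27 November 2030.
Marketing Approval Extension: 1340 days claimed exceeds the 916-day cap, so +916 days → 31 May 2033.
Appellate Stay Credit: +427 days → 1 August 2034.

2034-08-01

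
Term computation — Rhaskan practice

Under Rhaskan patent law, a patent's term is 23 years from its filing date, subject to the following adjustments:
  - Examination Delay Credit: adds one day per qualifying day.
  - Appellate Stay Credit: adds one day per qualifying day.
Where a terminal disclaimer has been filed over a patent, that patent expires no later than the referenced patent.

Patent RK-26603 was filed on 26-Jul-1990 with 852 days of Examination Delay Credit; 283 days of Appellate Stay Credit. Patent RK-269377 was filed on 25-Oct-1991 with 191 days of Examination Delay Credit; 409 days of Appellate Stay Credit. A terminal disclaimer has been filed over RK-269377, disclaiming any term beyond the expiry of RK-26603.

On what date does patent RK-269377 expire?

2016-06-16

Natural term of RK-269377:
  Base: filing + 23 years → 25 October 2014.
  Examination Delay Credit: +191 days → 4 May 2015.
  Appellate Stay Credit: +409 days → 16 June 2016.
Expiry of referenced patent RK-26603:
  Base: filing + 23 years → 26 July 2013.
  Examination Delay Credit: +852 days → 25 November 2015.
  Appellate Stay Credit: +283 days → 3 September 2016.
Terminal disclaimer: RK-269377 expires on the earlier of 16 June 2016 and 3 September 2016.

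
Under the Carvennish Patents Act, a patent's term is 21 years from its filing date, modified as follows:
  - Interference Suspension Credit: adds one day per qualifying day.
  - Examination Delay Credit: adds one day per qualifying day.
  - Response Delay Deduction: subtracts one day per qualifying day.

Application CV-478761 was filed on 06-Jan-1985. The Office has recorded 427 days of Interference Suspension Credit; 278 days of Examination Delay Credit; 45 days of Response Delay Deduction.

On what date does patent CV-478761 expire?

2007-10-28

Base term: filing date + 21 years → 6 January 2006.
Interference Suspension Credit: +427 days → 9 March 2007.
Examination Delay Credit: +278 days → 12 December 2007.
Response Delay Deduction: −45 days → 28 October 2007.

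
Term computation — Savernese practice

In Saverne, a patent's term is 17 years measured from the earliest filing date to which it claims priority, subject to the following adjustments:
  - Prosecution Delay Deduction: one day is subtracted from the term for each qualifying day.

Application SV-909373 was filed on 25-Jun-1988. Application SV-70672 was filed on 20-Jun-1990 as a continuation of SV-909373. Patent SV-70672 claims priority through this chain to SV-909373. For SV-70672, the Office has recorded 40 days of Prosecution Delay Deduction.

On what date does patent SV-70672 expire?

Earliest priority filing: 25 June 1988.
Base term: 25 June 1988 + 17 years → 25 June 2005.
Prosecution Delay Deduction: −40 days → 16 May 2005.

2005-05-16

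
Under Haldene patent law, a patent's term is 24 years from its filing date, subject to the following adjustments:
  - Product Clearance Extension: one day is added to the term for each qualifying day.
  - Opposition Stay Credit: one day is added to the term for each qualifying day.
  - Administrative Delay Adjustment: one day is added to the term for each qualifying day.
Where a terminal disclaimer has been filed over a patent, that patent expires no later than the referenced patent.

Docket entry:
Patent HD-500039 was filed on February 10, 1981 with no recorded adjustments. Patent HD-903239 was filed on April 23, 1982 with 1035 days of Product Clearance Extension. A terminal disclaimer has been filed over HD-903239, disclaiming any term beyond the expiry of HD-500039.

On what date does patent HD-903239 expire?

Natural term of HD-903239:
  Base: filing + 24 years → 23 April 2006.
  Product Clearance Extension: +1035 days → 21 February 2009.
Expiry of referenced patent HD-500039:
  Base: filing + 24 years → 10 February 2005.
Terminal disclaimer: HD-903239 expires on the earlier of 21 February 2009 and 10 February 2005.

2005-02-10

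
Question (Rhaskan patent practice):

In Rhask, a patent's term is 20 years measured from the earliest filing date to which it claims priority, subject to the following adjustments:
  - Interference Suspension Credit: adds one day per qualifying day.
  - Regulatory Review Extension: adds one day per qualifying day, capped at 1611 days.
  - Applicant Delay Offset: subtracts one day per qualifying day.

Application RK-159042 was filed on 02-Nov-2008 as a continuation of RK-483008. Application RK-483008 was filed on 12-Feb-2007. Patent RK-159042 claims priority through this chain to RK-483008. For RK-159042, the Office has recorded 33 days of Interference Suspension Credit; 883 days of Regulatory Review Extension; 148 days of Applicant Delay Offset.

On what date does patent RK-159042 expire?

Earliest priority filing: 12 February 2007.
Base term: 12 February 2007 + 20 years → 12 February 2027.
Interference Suspension Credit: +33 days → 17 March 2027.
Regulatory Review Extension: 883 days (within the 1611-day cap) → +883 days → 16 August 2029.
Applicant Delay Offset: −148 days → 21 March 2029.

2029-03-21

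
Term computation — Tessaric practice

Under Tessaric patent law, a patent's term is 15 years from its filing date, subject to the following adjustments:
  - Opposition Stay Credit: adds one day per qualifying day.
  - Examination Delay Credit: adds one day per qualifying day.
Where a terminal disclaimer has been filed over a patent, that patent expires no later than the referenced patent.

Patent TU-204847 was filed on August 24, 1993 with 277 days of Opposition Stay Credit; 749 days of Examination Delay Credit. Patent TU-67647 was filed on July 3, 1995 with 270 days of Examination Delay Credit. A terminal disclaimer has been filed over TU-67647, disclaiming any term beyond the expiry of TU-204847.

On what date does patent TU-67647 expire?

Natural term of TU-67647:
  Base: filing + 15 years → 3 July 2010.
  Examination Delay Credit: +270 days → 30 March 2011.
Expiry of referenced patent TU-204847:
  Base: filing + 15 years → 24 August 2008.
  Opposition Stay Credit: +277 days → 28 May 2009.
  Examination Delay Credit: +749 days → 16 June 2011.
Terminal disclaimer: TU-67647 expires on the earlier of 30 March 2011 and 16 June 2011.

2011-03-30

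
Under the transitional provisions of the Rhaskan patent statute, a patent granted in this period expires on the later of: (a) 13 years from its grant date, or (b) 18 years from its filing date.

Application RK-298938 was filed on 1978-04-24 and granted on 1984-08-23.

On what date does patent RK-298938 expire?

(a) grant + 13 years → 23 August 1997.
(b) filing + 18 years → 24 April 1996.
Later of the two: 23 August 1997.

August 23, 1997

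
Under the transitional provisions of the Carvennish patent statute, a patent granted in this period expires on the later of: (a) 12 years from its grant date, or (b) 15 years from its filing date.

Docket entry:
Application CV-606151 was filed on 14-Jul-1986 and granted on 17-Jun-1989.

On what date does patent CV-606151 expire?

(a) grant + 12 years → 17 June 2001.
(b) filing + 15 years → 14 July 2001.
Later of the two: 14 July 2001.

July 14, 2001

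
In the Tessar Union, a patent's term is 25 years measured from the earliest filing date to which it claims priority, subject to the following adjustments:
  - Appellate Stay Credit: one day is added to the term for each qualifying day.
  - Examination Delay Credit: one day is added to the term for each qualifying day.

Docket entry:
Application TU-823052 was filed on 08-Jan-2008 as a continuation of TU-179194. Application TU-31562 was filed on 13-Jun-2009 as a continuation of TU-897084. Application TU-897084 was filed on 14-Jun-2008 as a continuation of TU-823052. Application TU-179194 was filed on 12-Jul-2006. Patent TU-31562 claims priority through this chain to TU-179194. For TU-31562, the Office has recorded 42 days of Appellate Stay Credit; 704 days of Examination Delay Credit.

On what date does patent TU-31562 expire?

July 27, 2033

Earliest priority filing: 12 July 2006.
Base term: 12 July 2006 + 25 years → 12 July 2031.
Appellate Stay Credit: +42 days → 23 August 2031.
Examination Delay Credit: +704 days → 27 July 2033.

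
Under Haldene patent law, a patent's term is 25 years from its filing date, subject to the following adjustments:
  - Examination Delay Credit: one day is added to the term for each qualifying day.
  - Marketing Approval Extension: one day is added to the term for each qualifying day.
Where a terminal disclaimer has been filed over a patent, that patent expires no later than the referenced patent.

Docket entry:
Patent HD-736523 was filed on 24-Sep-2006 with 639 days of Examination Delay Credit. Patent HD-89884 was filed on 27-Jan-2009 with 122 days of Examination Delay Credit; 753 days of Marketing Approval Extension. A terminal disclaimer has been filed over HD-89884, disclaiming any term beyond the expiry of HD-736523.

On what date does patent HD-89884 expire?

2033-06-24

Natural term of HD-89884:
  Base: filing + 25 years → 27 January 2034.
  Examination Delay Credit: +122 days → 29 May 2034.
  Marketing Approval Extension: +753 days → 20 June 2036.
Expiry of referenced patent HD-736523:
  Base: filing + 25 years → 24 September 2031.
  Examination Delay Credit: +639 days → 24 June 2033.
Terminal disclaimer: HD-89884 expires on the earlier of 20 June 2036 and 24 June 2033.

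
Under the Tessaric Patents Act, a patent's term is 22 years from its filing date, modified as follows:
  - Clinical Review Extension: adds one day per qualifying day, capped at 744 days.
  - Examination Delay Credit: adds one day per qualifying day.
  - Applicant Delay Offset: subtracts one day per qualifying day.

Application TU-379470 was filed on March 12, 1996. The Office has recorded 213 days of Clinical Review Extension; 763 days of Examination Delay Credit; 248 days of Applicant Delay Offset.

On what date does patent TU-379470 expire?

Base term: filing date + 22 years → 12 March 2018.
Clinical Review Extension: 213 days (within the 744-day cap) → +213 days → 11 October 2018.
Examination Delay Credit: +763 days → 12 November 2020.
Applicant Delay Offset: −248 days → 9 March 2020.

March 9, 2020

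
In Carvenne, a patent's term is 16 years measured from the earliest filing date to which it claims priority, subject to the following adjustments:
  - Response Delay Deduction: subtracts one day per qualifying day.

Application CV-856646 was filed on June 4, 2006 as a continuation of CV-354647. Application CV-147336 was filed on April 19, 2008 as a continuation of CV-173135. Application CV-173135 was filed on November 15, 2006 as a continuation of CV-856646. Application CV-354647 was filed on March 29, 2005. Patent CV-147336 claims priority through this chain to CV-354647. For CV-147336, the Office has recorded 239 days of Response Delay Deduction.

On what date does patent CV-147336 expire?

Earliest priority filing: 29 March 2005.
Base term: 29 March 2005 + 16 years → 29 March 2021.
Response Delay Deduction: −239 days → 2 August 2020.

August 2, 2020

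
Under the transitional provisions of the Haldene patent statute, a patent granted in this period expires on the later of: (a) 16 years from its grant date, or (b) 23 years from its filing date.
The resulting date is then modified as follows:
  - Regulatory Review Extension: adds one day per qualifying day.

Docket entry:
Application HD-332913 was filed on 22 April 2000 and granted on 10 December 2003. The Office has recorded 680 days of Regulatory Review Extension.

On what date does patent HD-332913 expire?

(a) grant + 16 years → 10 December 2019.
(b) filing + 23 years → 22 April 2023.
Later of the two: 22 April 2023.
Regulatory Review Extension: +680 days → 2 March 2025.

March 2, 2025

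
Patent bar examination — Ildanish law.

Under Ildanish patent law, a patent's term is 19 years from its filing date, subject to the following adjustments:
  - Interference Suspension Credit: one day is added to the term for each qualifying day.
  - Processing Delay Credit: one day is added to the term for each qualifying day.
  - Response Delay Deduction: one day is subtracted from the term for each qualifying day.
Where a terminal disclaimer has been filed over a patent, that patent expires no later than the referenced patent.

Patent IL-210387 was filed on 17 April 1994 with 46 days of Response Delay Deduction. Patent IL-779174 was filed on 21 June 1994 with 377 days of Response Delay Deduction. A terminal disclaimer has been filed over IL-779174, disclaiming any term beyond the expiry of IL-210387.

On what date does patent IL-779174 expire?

2012-06-09

Natural term of IL-779174:
  Base: filing + 19 years → 21 June 2013.
  Response Delay Deduction: −377 days → 9 June 2012.
Expiry of referenced patent IL-210387:
  Base: filing + 19 years → 17 April 2013.
  Response Delay Deduction: −46 days → 2 March 2013.
Terminal disclaimer: IL-779174 expires on the earlier of 9 June 2012 and 2 March 2013.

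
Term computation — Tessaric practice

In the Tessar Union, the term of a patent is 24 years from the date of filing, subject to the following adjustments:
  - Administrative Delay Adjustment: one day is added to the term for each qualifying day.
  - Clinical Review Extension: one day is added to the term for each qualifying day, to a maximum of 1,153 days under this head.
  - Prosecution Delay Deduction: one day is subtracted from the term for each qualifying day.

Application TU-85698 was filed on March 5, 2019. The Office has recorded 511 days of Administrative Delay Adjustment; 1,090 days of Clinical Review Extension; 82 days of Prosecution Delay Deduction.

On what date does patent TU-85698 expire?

Base term: filing date + 24 years → 5 March 2043.
Administrative Delay Adjustment: +511 days → 28 July 2044.
Clinical Review Extension: 1090 days (within the 1153-day cap) → +1090 days → 23 July 2047.
Prosecution Delay Deduction: −82 days → 2 May 2047.

2047-05-02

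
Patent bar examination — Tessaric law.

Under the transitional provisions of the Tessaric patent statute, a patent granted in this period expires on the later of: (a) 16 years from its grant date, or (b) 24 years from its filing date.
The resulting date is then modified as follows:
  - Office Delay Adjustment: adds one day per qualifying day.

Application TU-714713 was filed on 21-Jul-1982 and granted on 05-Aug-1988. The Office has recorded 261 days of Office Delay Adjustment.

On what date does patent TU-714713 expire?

(a) grant + 16 years → 5 August 2004.
(b) filing + 24 years → 21 July 2006.
Later of the two: 21 July 2006.
Office Delay Adjustment: +261 days → 8 April 2007.

April 8, 2007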